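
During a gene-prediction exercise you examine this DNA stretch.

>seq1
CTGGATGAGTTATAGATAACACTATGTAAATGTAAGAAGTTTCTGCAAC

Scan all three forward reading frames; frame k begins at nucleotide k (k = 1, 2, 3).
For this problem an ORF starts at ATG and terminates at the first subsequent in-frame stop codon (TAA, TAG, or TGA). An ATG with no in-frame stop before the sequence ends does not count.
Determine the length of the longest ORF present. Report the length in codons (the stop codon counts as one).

5

Frame 1: CTG GAT GAG TTA TAG ATA ACA CTA TGT AAA TGT AAG AAG TTT CTG CAA — no ATG→stop ORF.
Frame 2: TGG ATG AGT TAT AGA TAA CAC TAT GTA AAT GTA AGA AGT TTC TGC AAC — ATG at 5, stop TAA at 17 → 15 nt.
Frame 3: GGA TGA GTT ATA GAT AAC ACT ATG TAA ATG TAA GAA GTT TCT GCA — ATG at 24, stop TAA at 27 → 6 nt; ATG at 30, stop TAA at 33 → 6 nt.
Longest: frame 2, positions 5–19, 15 nt = 5 codons = 4 aa. → 5 codons.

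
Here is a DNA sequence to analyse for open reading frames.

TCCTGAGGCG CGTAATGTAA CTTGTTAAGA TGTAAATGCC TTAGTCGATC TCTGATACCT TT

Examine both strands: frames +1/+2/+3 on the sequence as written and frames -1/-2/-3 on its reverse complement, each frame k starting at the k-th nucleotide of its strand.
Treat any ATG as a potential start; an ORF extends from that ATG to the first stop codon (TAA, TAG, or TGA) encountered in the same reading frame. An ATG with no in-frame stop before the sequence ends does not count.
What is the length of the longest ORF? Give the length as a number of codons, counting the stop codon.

Reverse complement (5'→3'): AAAGGTATCAGAGATCGACTAAGGCATTTACATCTTAACAAGTTACATTACGCGCCTCAGGA
Frame +1: TCC TGA GGC GCG TAA TGT AAC TTG TTA AGA TGT AAA TGC CTT AGT CGA TCT CTG ATA CCT — no ATG→stop ORF.
Frame +2: CCT GAG GCG CGT AAT GTA ACT TGT TAA GAT GTA AAT GCC TTA GTC GAT CTC TGA TAC CTT — no ATG→stop ORF.
Frame +3: CTG AGG CGC GTA ATG TAA CTT GTT AAG ATG TAA ATG CCT TAG TCG ATC TCT GAT ACC TTT — ATG at 15, stop TAA at 18 → 6 nt; ATG at 30, stop TAA at 33 → 6 nt; ATG at 36, stop TAG at 42 → 9 nt.
Frame -1: AAA GGT ATC AGA GAT CGA CTA AGG CAT TTA CAT CTT AAC AAG TTA CAT TAC GCG CCT CAG — no ATG→stop ORF.
Frame -2: AAG GTA TCA GAG ATC GAC TAA GGC ATT TAC ATC TTA ACA AGT TAC ATT ACG CGC CTC AGG — no ATG→stop ORF.
Frame -3: AGG TAT CAG AGA TCG ACT AAG GCA TTT ACA TCT TAA CAA GTT ACA TTA CGC GCC TCA GGA — no ATG→stop ORF.
Longest: frame +3, positions 36–44, 9 nt = 3 codons = 2 aa. → 3 codons.

3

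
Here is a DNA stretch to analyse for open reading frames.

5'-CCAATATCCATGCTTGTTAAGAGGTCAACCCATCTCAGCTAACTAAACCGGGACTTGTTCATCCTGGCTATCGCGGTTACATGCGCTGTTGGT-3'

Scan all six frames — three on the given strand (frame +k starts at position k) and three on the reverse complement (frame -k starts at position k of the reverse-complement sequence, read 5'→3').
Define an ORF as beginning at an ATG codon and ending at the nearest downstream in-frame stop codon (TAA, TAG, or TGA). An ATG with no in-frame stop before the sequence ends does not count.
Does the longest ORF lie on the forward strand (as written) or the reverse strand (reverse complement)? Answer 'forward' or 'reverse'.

forward

Reverse complement (5'→3'): ACCAACAGCGCATGTAACCGCGATAGCCAGGATGAACAAGTCCCGGTTTAGTTAGCTGAGATGGGTTGACCTCTTAACAAGCATGGATATTGG
Frame +1: CCA ATA TCC ATG CTT GTT AAG AGG TCA ACC CAT CTC AGC TAA CTA AAC CGG GAC TTG TTC ATC CTG GCT ATC GCG GTT ACA TGC GCT GTT GGT — ATG at 10, stop TAA at 40 → 33 nt.
Frame +2: CAA TAT CCA TGC TTG TTA AGA GGT CAA CCC ATC TCA GCT AAC TAA ACC GGG ACT TGT TCA TCC TGG CTA TCG CGG TTA CAT GCG CTG TTG — no ATG→stop ORF.
Frame +3: AAT ATC CAT GCT TGT TAA GAG GTC AAC CCA TCT CAG CTA ACT AAA CCG GGA CTT GTT CAT CCT GGC TAT CGC GGT TAC ATG CGC TGT TGG — no ATG→stop ORF.
Frame -1: ACC AAC AGC GCA TGT AAC CGC GAT AGC CAG GAT GAA CAA GTC CCG GTT TAG TTA GCT GAG ATG GGT TGA CCT CTT AAC AAG CAT GGA TAT TGG — ATG at 61, stop TGA at 67 → 9 nt.
Frame -2: CCA ACA GCG CAT GTA ACC GCG ATA GCC AGG ATG AAC AAG TCC CGG TTT AGT TAG CTG AGA TGG GTT GAC CTC TTA ACA AGC ATG GAT ATT — ATG at 32, stop TAG at 53 → 24 nt.
Frame -3: CAA CAG CGC ATG TAA CCG CGA TAG CCA GGA TGA ACA AGT CCC GGT TTA GTT AGC TGA GAT GGG TTG ACC TCT TAA CAA GCA TGG ATA TTG — ATG at 12, stop TAA at 15 → 6 nt.
Forward-strand max 33 nt; reverse-strand max 24 nt. The forward strand has the longer ORF.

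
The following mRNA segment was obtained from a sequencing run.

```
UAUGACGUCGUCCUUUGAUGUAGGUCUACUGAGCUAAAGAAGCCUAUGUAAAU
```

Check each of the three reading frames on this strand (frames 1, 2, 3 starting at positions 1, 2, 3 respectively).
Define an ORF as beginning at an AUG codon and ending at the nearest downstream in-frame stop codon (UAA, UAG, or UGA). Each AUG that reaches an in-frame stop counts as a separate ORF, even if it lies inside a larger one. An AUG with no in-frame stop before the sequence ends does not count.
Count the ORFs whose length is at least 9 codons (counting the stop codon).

1

Frame 1: UAU GAC GUC GUC CUU UGA UGU AGG UCU ACU GAG CUA AAG AAG CCU AUG UAA — AUG at 46, stop UAA at 49 → 6 nt.
Frame 2: AUG ACG UCG UCC UUU GAU GUA GGU CUA CUG AGC UAA AGA AGC CUA UGU AAA — AUG at 2, stop UAA at 35 → 36 nt.
Frame 3: UGA CGU CGU CCU UUG AUG UAG GUC UAC UGA GCU AAA GAA GCC UAU GUA AAU — AUG at 18, stop UAG at 21 → 6 nt.
ORFs ≥ 9 codons: frame 2 2–37 (12 codons). Count = 1.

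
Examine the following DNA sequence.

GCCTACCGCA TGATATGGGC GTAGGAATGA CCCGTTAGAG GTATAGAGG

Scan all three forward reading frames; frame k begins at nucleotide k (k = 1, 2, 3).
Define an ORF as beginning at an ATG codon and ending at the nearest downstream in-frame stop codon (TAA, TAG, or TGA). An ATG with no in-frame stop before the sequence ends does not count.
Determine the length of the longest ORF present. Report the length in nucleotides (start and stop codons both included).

Frame 1: GCC TAC CGC ATG ATA TGG GCG TAG GAA TGA CCC GTT AGA GGT ATA GAG — ATG at 10, stop TAG at 22 → 15 nt.
Frame 2: CCT ACC GCA TGA TAT GGG CGT AGG AAT GAC CCG TTA GAG GTA TAG AGG — no ATG→stop ORF.
Frame 3: CTA CCG CAT GAT ATG GGC GTA GGA ATG ACC CGT TAG AGG TAT AGA — ATG at 15, stop TAG at 36 → 24 nt; ATG at 27, stop TAG at 36 → 12 nt.
Longest: frame 3, positions 15–38, 24 nt = 8 codons = 7 aa. → 24 nucleotides.

24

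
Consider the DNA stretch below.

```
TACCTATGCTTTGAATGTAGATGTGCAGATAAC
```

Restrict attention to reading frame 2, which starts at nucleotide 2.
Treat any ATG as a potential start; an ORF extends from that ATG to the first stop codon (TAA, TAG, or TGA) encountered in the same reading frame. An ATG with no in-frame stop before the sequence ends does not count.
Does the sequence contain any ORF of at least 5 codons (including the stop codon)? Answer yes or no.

Frame 2: ACC TAT GCT TTG AAT GTA GAT GTG CAG ATA — no ATG→stop ORF.
Largest ORF found is 0 codons < 5, so no.

no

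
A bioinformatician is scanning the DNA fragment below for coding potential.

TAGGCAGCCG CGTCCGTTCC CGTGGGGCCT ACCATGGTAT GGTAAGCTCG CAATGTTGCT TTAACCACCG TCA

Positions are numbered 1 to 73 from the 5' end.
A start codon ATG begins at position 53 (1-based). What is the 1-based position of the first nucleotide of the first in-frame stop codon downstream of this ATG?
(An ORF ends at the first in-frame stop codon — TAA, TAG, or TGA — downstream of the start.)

Codons from position 53: ATG (53–55), TTG (56–58), CTT (59–61), TAA (62–64).
TAA is a stop codon; it begins at position 62.

62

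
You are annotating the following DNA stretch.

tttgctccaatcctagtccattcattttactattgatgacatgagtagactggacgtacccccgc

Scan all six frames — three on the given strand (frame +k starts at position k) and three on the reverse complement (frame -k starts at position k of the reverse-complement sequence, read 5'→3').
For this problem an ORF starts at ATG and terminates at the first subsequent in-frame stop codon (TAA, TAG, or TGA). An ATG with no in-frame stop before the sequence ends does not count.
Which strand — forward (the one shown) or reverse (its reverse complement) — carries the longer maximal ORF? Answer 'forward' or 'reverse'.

reverse

Reverse complement (5'→3'): GCGGGGGTACGTCCAGTCTACTCATGTCATCAATAGTAAAATGAATGGACTAGGATTGGAGCAAA
Frame +1: TTT GCT CCA ATC CTA GTC CAT TCA TTT TAC TAT TGA TGA CAT GAG TAG ACT GGA CGT ACC CCC — no ATG→stop ORF.
Frame +2: TTG CTC CAA TCC TAG TCC ATT CAT TTT ACT ATT GAT GAC ATG AGT AGA CTG GAC GTA CCC CCG — no ATG→stop ORF.
Frame +3: TGC TCC AAT CCT AGT CCA TTC ATT TTA CTA TTG ATG ACA TGA GTA GAC TGG ACG TAC CCC CGC — ATG at 36, stop TGA at 42 → 9 nt.
Frame -1: GCG GGG GTA CGT CCA GTC TAC TCA TGT CAT CAA TAG TAA AAT GAA TGG ACT AGG ATT GGA GCA — no ATG→stop ORF.
Frame -2: CGG GGG TAC GTC CAG TCT ACT CAT GTC ATC AAT AGT AAA ATG AAT GGA CTA GGA TTG GAG CAA — no ATG→stop ORF.
Frame -3: GGG GGT ACG TCC AGT CTA CTC ATG TCA TCA ATA GTA AAA TGA ATG GAC TAG GAT TGG AGC AAA — ATG at 24, stop TGA at 42 → 21 nt; ATG at 45, stop TAG at 51 → 9 nt.
Forward-strand max 9 nt; reverse-strand max 21 nt. The reverse strand has the longer ORF.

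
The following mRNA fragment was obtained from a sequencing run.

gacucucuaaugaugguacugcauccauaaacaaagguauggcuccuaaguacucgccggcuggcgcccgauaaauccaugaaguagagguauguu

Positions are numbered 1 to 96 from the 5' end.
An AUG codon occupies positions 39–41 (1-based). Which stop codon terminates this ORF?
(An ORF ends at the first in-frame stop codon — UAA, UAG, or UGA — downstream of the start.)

UAA

Codons from position 39: AUG (39–41), GCU (42–44), CCU (45–47), AAG (48–50), UAC (51–53), UCG (54–56), CCG (57–59), GCU (60–62), GGC (63–65), GCC (66–68), CGA (69–71), UAA (72–74).
The first in-frame stop codon is UAA.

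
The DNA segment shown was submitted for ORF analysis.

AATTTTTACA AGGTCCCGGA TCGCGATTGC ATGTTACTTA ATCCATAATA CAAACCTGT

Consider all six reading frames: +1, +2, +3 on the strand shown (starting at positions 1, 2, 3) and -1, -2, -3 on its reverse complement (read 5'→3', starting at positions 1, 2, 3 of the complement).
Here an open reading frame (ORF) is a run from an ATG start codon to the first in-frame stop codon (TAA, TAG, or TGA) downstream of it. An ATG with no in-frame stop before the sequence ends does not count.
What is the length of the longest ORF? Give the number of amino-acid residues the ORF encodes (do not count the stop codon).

Reverse complement (5'→3'): ACAGGTTTGTATTATGGATTAAGTAACATGCAATCGCGATCCGGGACCTTGTAAAAATT
Frame +1: AAT TTT TAC AAG GTC CCG GAT CGC GAT TGC ATG TTA CTT AAT CCA TAA TAC AAA CCT — ATG at 31, stop TAA at 46 → 18 nt.
Frame +2: ATT TTT ACA AGG TCC CGG ATC GCG ATT GCA TGT TAC TTA ATC CAT AAT ACA AAC CTG — no ATG→stop ORF.
Frame +3: TTT TTA CAA GGT CCC GGA TCG CGA TTG CAT GTT ACT TAA TCC ATA ATA CAA ACC TGT — no ATG→stop ORF.
Frame -1: ACA GGT TTG TAT TAT GGA TTA AGT AAC ATG CAA TCG CGA TCC GGG ACC TTG TAA AAA — ATG at 28, stop TAA at 52 → 27 nt.
Frame -2: CAG GTT TGT ATT ATG GAT TAA GTA ACA TGC AAT CGC GAT CCG GGA CCT TGT AAA AAT — ATG at 14, stop TAA at 20 → 9 nt.
Frame -3: AGG TTT GTA TTA TGG ATT AAG TAA CAT GCA ATC GCG ATC CGG GAC CTT GTA AAA ATT — no ATG→stop ORF.
Longest: frame -1, positions 28–54, 27 nt = 9 codons = 8 aa. → 8 amino acids.

8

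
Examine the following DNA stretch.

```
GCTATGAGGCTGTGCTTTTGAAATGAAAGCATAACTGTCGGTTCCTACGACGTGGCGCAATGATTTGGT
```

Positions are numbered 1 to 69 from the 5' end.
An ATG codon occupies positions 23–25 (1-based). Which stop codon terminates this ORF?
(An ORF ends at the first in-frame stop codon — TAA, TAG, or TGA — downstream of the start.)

TAA

Codons from position 23: ATG (23–25), AAA (26–28), GCA (29–31), TAA (32–34).
The first in-frame stop codon is TAA.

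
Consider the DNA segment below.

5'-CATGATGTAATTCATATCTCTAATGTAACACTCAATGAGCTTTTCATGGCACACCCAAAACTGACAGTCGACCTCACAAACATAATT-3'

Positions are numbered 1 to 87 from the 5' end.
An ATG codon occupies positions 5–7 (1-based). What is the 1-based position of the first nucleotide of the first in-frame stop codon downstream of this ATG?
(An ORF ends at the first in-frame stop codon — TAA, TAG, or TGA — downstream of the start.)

Codons from position 5: ATG (5–7), TAA (8–10).
TAA is a stop codon; it begins at position 8.

8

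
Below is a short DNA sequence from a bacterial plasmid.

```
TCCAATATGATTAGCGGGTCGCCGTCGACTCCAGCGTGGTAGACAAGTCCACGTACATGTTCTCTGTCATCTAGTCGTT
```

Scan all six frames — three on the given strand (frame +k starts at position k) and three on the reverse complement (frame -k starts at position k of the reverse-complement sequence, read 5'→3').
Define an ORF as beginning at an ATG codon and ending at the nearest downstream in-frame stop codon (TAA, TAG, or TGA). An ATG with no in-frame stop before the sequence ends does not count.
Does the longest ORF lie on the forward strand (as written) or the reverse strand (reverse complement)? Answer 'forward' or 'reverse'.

Reverse complement (5'→3'): AACGACTAGATGACAGAGAACATGTACGTGGACTTGTCTACCACGCTGGAGTCGACGGCGACCCGCTAATCATATTGGA
Frame +1: TCC AAT ATG ATT AGC GGG TCG CCG TCG ACT CCA GCG TGG TAG ACA AGT CCA CGT ACA TGT TCT CTG TCA TCT AGT CGT — ATG at 7, stop TAG at 40 → 36 nt.
Frame +2: CCA ATA TGA TTA GCG GGT CGC CGT CGA CTC CAG CGT GGT AGA CAA GTC CAC GTA CAT GTT CTC TGT CAT CTA GTC GTT — no ATG→stop ORF.
Frame +3: CAA TAT GAT TAG CGG GTC GCC GTC GAC TCC AGC GTG GTA GAC AAG TCC ACG TAC ATG TTC TCT GTC ATC TAG TCG — ATG at 57, stop TAG at 72 → 18 nt.
Frame -1: AAC GAC TAG ATG ACA GAG AAC ATG TAC GTG GAC TTG TCT ACC ACG CTG GAG TCG ACG GCG ACC CGC TAA TCA TAT TGG — ATG at 10, stop TAA at 67 → 60 nt; ATG at 22, stop TAA at 67 → 48 nt.
Frame -2: ACG ACT AGA TGA CAG AGA ACA TGT ACG TGG ACT TGT CTA CCA CGC TGG AGT CGA CGG CGA CCC GCT AAT CAT ATT GGA — no ATG→stop ORF.
Frame -3: CGA CTA GAT GAC AGA GAA CAT GTA CGT GGA CTT GTC TAC CAC GCT GGA GTC GAC GGC GAC CCG CTA ATC ATA TTG — no ATG→stop ORF.
Forward-strand max 36 nt; reverse-strand max 60 nt. The reverse strand has the longer ORF.

reverse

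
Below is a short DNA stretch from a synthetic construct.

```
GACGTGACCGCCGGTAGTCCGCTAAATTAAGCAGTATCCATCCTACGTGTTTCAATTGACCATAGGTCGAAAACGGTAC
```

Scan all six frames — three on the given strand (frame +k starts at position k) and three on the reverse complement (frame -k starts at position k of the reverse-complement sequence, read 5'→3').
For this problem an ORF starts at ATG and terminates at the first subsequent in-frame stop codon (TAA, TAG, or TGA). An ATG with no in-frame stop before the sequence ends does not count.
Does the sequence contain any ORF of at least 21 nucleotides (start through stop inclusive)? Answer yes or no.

no

Reverse complement (5'→3'): GTACCGTTTTCGACCTATGGTCAATTGAAACACGTAGGATGGATACTGCTTAATTTAGCGGACTACCGGCGGTCACGTC
Frame +1: GAC GTG ACC GCC GGT AGT CCG CTA AAT TAA GCA GTA TCC ATC CTA CGT GTT TCA ATT GAC CAT AGG TCG AAA ACG GTA — no ATG→stop ORF.
Frame +2: ACG TGA CCG CCG GTA GTC CGC TAA ATT AAG CAG TAT CCA TCC TAC GTG TTT CAA TTG ACC ATA GGT CGA AAA CGG TAC — no ATG→stop ORF.
Frame +3: CGT GAC CGC CGG TAG TCC GCT AAA TTA AGC AGT ATC CAT CCT ACG TGT TTC AAT TGA CCA TAG GTC GAA AAC GGT — no ATG→stop ORF.
Frame -1: GTA CCG TTT TCG ACC TAT GGT CAA TTG AAA CAC GTA GGA TGG ATA CTG CTT AAT TTA GCG GAC TAC CGG CGG TCA CGT — no ATG→stop ORF.
Frame -2: TAC CGT TTT CGA CCT ATG GTC AAT TGA AAC ACG TAG GAT GGA TAC TGC TTA ATT TAG CGG ACT ACC GGC GGT CAC GTC — ATG at 17, stop TGA at 26 → 12 nt.
Frame -3: ACC GTT TTC GAC CTA TGG TCA ATT GAA ACA CGT AGG ATG GAT ACT GCT TAA TTT AGC GGA CTA CCG GCG GTC ACG — ATG at 39, stop TAA at 51 → 15 nt.
Largest ORF found is 15 nucleotides < 21, so no.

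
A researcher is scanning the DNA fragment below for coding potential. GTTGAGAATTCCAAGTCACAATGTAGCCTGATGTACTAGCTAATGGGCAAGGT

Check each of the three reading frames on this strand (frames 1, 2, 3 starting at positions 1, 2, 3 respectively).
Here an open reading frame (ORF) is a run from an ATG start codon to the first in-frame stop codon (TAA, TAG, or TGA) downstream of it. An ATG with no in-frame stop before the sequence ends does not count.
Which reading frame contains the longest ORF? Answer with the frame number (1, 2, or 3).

1

Frame 1: GTT GAG AAT TCC AAG TCA CAA TGT AGC CTG ATG TAC TAG CTA ATG GGC AAG — ATG at 31, stop TAG at 37 → 9 nt.
Frame 2: TTG AGA ATT CCA AGT CAC AAT GTA GCC TGA TGT ACT AGC TAA TGG GCA AGG — no ATG→stop ORF.
Frame 3: TGA GAA TTC CAA GTC ACA ATG TAG CCT GAT GTA CTA GCT AAT GGG CAA GGT — ATG at 21, stop TAG at 24 → 6 nt.
Longest ORF is 9 nt in frame 1 (positions 31–39).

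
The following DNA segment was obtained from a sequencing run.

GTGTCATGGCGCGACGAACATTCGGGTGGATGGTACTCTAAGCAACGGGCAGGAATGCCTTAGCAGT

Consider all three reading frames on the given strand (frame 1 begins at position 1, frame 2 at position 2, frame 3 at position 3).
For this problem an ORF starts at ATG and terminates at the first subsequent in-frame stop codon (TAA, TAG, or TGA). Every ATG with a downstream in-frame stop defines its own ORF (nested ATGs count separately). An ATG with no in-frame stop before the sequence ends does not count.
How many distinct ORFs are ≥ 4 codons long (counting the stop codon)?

2

Frame 1: GTG TCA TGG CGC GAC GAA CAT TCG GGT GGA TGG TAC TCT AAG CAA CGG GCA GGA ATG CCT TAG CAG — ATG at 55, stop TAG at 61 → 9 nt.
Frame 2: TGT CAT GGC GCG ACG AAC ATT CGG GTG GAT GGT ACT CTA AGC AAC GGG CAG GAA TGC CTT AGC AGT — no ATG→stop ORF.
Frame 3: GTC ATG GCG CGA CGA ACA TTC GGG TGG ATG GTA CTC TAA GCA ACG GGC AGG AAT GCC TTA GCA — ATG at 6, stop TAA at 39 → 36 nt; ATG at 30, stop TAA at 39 → 12 nt.
ORFs ≥ 4 codons: frame 3 6–41 (12 codons), frame 3 30–41 (4 codons). Count = 2.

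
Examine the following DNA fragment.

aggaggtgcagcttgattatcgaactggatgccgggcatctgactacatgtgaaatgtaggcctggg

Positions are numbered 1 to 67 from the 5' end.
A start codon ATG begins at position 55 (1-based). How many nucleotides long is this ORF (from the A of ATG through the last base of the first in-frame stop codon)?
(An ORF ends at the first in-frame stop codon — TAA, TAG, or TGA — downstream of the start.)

6

Codons from position 55: ATG (55–57), TAG (58–60).
TAG is the first in-frame stop; ORF spans 55–60, 6 nucleotides.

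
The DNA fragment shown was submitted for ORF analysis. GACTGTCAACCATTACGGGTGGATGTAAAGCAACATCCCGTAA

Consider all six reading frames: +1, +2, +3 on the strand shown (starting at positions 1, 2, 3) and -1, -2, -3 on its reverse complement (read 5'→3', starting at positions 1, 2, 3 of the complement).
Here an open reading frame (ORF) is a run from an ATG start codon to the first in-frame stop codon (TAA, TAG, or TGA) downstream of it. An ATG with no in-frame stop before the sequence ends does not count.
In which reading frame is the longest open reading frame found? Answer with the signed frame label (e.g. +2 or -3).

Reverse complement (5'→3'): TTACGGGATGTTGCTTTACATCCACCCGTAATGGTTGACAGTC
Frame +1: GAC TGT CAA CCA TTA CGG GTG GAT GTA AAG CAA CAT CCC GTA — no ATG→stop ORF.
Frame +2: ACT GTC AAC CAT TAC GGG TGG ATG TAA AGC AAC ATC CCG TAA — ATG at 23, stop TAA at 26 → 6 nt.
Frame +3: CTG TCA ACC ATT ACG GGT GGA TGT AAA GCA ACA TCC CGT — no ATG→stop ORF.
Frame -1: TTA CGG GAT GTT GCT TTA CAT CCA CCC GTA ATG GTT GAC AGT — no ATG→stop ORF.
Frame -2: TAC GGG ATG TTG CTT TAC ATC CAC CCG TAA TGG TTG ACA GTC — ATG at 8, stop TAA at 29 → 24 nt.
Frame -3: ACG GGA TGT TGC TTT ACA TCC ACC CGT AAT GGT TGA CAG — no ATG→stop ORF.
Longest ORF is 24 nt in frame -2 (positions 8–31).

-2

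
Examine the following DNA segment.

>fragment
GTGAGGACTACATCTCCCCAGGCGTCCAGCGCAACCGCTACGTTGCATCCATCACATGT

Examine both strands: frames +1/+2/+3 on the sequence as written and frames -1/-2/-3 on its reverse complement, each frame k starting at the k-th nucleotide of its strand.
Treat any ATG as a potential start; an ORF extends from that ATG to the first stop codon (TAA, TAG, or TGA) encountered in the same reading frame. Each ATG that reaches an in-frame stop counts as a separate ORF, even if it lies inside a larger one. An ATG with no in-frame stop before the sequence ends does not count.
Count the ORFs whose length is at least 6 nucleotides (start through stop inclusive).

Reverse complement (5'→3'): ACATGTGATGGATGCAACGTAGCGGTTGCGCTGGACGCCTGGGGAGATGTAGTCCTCAC
Frame +1: GTG AGG ACT ACA TCT CCC CAG GCG TCC AGC GCA ACC GCT ACG TTG CAT CCA TCA CAT — no ATG→stop ORF.
Frame +2: TGA GGA CTA CAT CTC CCC AGG CGT CCA GCG CAA CCG CTA CGT TGC ATC CAT CAC ATG — no ATG→stop ORF.
Frame +3: GAG GAC TAC ATC TCC CCA GGC GTC CAG CGC AAC CGC TAC GTT GCA TCC ATC ACA TGT — no ATG→stop ORF.
Frame -1: ACA TGT GAT GGA TGC AAC GTA GCG GTT GCG CTG GAC GCC TGG GGA GAT GTA GTC CTC — no ATG→stop ORF.
Frame -2: CAT GTG ATG GAT GCA ACG TAG CGG TTG CGC TGG ACG CCT GGG GAG ATG TAG TCC TCA — ATG at 8, stop TAG at 20 → 15 nt; ATG at 47, stop TAG at 50 → 6 nt.
Frame -3: ATG TGA TGG ATG CAA CGT AGC GGT TGC GCT GGA CGC CTG GGG AGA TGT AGT CCT CAC — ATG at 3, stop TGA at 6 → 6 nt.
ORFs ≥ 6 nucleotides: frame -2 8–22 (15 nucleotides), frame -2 47–52 (6 nucleotides), frame -3 3–8 (6 nucleotides). Count = 3.

3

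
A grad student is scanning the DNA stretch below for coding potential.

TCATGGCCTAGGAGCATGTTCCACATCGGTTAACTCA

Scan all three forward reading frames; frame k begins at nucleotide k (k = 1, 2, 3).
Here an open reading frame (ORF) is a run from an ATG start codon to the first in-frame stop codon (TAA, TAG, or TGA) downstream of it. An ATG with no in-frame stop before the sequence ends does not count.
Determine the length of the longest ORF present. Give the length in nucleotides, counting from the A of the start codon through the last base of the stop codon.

Frame 1: TCA TGG CCT AGG AGC ATG TTC CAC ATC GGT TAA CTC — ATG at 16, stop TAA at 31 → 18 nt.
Frame 2: CAT GGC CTA GGA GCA TGT TCC ACA TCG GTT AAC TCA — no ATG→stop ORF.
Frame 3: ATG GCC TAG GAG CAT GTT CCA CAT CGG TTA ACT — ATG at 3, stop TAG at 9 → 9 nt.
Longest: frame 1, positions 16–33, 18 nt = 6 codons = 5 aa. → 18 nucleotides.

18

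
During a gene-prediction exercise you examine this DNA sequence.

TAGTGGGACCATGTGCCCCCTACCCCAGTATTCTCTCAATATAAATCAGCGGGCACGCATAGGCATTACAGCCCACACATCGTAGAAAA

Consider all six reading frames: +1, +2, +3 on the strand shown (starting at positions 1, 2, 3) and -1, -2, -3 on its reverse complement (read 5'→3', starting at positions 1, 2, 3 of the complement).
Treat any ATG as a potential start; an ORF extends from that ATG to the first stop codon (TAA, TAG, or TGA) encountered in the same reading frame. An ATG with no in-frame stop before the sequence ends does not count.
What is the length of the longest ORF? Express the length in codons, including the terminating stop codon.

Reverse complement (5'→3'): TTTTCTACGATGTGTGGGCTGTAATGCCTATGCGTGCCCGCTGATTTATATTGAGAGAATACTGGGGTAGGGGGCACATGGTCCCACTA
Frame +1: TAG TGG GAC CAT GTG CCC CCT ACC CCA GTA TTC TCT CAA TAT AAA TCA GCG GGC ACG CAT AGG CAT TAC AGC CCA CAC ATC GTA GAA — no ATG→stop ORF.
Frame +2: AGT GGG ACC ATG TGC CCC CTA CCC CAG TAT TCT CTC AAT ATA AAT CAG CGG GCA CGC ATA GGC ATT ACA GCC CAC ACA TCG TAG AAA — ATG at 11, stop TAG at 83 → 75 nt.
Frame +3: GTG GGA CCA TGT GCC CCC TAC CCC AGT ATT CTC TCA ATA TAA ATC AGC GGG CAC GCA TAG GCA TTA CAG CCC ACA CAT CGT AGA AAA — no ATG→stop ORF.
Frame -1: TTT TCT ACG ATG TGT GGG CTG TAA TGC CTA TGC GTG CCC GCT GAT TTA TAT TGA GAG AAT ACT GGG GTA GGG GGC ACA TGG TCC CAC — ATG at 10, stop TAA at 22 → 15 nt.
Frame -2: TTT CTA CGA TGT GTG GGC TGT AAT GCC TAT GCG TGC CCG CTG ATT TAT ATT GAG AGA ATA CTG GGG TAG GGG GCA CAT GGT CCC ACT — no ATG→stop ORF.
Frame -3: TTC TAC GAT GTG TGG GCT GTA ATG CCT ATG CGT GCC CGC TGA TTT ATA TTG AGA GAA TAC TGG GGT AGG GGG CAC ATG GTC CCA CTA — ATG at 24, stop TGA at 42 → 21 nt; ATG at 30, stop TGA at 42 → 15 nt.
Longest: frame +2, positions 11–85, 75 nt = 25 codons = 24 aa. → 25 codons.

25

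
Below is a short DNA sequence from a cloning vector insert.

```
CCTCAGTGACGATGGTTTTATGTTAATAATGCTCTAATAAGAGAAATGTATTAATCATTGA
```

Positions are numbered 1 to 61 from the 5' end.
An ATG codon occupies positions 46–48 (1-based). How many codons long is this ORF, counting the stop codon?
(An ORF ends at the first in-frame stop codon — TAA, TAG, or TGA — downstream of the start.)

3

Codons from position 46: ATG (46–48), TAT (49–51), TAA (52–54).
TAA is the first in-frame stop; that's 3 codons including the stop.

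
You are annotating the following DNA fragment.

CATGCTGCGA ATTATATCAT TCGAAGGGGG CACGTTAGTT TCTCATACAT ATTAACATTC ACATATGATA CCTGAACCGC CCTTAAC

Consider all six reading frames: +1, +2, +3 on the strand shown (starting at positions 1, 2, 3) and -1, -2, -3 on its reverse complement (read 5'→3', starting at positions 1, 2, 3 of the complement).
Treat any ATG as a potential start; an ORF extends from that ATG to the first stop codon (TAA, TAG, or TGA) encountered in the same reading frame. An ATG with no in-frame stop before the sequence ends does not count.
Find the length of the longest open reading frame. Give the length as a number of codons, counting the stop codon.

18

Reverse complement (5'→3'): GTTAAGGGCGGTTCAGGTATCATATGTGAATGTTAATATGTATGAGAAACTAACGTGCCCCCTTCGAATGATATAATTCGCAGCATG
Frame +1: CAT GCT GCG AAT TAT ATC ATT CGA AGG GGG CAC GTT AGT TTC TCA TAC ATA TTA ACA TTC ACA TAT GAT ACC TGA ACC GCC CTT AAC — no ATG→stop ORF.
Frame +2: ATG CTG CGA ATT ATA TCA TTC GAA GGG GGC ACG TTA GTT TCT CAT ACA TAT TAA CAT TCA CAT ATG ATA CCT GAA CCG CCC TTA — ATG at 2, stop TAA at 53 → 54 nt.
Frame +3: TGC TGC GAA TTA TAT CAT TCG AAG GGG GCA CGT TAG TTT CTC ATA CAT ATT AAC ATT CAC ATA TGA TAC CTG AAC CGC CCT TAA — no ATG→stop ORF.
Frame -1: GTT AAG GGC GGT TCA GGT ATC ATA TGT GAA TGT TAA TAT GTA TGA GAA ACT AAC GTG CCC CCT TCG AAT GAT ATA ATT CGC AGC ATG — no ATG→stop ORF.
Frame -2: TTA AGG GCG GTT CAG GTA TCA TAT GTG AAT GTT AAT ATG TAT GAG AAA CTA ACG TGC CCC CTT CGA ATG ATA TAA TTC GCA GCA — ATG at 38, stop TAA at 74 → 39 nt; ATG at 68, stop TAA at 74 → 9 nt.
Frame -3: TAA GGG CGG TTC AGG TAT CAT ATG TGA ATG TTA ATA TGT ATG AGA AAC TAA CGT GCC CCC TTC GAA TGA TAT AAT TCG CAG CAT — ATG at 24, stop TGA at 27 → 6 nt; ATG at 30, stop TAA at 51 → 24 nt; ATG at 42, stop TAA at 51 → 12 nt.
Longest: frame +2, positions 2–55, 54 nt = 18 codons = 17 aa. → 18 codons.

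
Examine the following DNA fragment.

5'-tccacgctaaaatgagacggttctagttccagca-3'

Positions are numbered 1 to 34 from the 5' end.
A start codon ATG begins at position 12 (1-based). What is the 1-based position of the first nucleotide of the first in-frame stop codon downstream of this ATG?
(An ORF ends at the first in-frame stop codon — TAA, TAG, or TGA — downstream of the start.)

Codons from position 12: ATG (12–14), AGA (15–17), CGG (18–20), TTC (21–23), TAG (24–26).
TAG is a stop codon; it begins at position 24.

24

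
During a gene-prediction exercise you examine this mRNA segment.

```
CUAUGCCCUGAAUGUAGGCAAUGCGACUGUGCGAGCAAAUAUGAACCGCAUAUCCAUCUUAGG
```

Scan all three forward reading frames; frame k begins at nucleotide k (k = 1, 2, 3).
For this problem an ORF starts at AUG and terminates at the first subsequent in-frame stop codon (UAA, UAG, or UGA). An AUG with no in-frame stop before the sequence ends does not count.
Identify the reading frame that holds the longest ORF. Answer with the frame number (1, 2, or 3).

Frame 1: CUA UGC CCU GAA UGU AGG CAA UGC GAC UGU GCG AGC AAA UAU GAA CCG CAU AUC CAU CUU AGG — no AUG→stop ORF.
Frame 2: UAU GCC CUG AAU GUA GGC AAU GCG ACU GUG CGA GCA AAU AUG AAC CGC AUA UCC AUC UUA — no AUG→stop ORF.
Frame 3: AUG CCC UGA AUG UAG GCA AUG CGA CUG UGC GAG CAA AUA UGA ACC GCA UAU CCA UCU UAG — AUG at 3, stop UGA at 9 → 9 nt; AUG at 12, stop UAG at 15 → 6 nt; AUG at 21, stop UGA at 42 → 24 nt.
Longest ORF is 24 nt in frame 3 (positions 21–44).

3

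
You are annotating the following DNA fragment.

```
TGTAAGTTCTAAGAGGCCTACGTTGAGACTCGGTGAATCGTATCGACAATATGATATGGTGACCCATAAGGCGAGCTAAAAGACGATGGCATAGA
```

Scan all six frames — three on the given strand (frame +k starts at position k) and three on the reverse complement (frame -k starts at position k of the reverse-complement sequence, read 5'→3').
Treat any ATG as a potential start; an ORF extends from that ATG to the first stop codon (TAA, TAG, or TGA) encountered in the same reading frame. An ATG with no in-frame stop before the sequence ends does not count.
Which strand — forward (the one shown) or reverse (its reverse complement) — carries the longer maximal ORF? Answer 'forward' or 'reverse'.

Reverse complement (5'→3'): TCTATGCCATCGTCTTTTAGCTCGCCTTATGGGTCACCATATCATATTGTCGATACGATTCACCGAGTCTCAACGTAGGCCTCTTAGAACTTACA
Frame +1: TGT AAG TTC TAA GAG GCC TAC GTT GAG ACT CGG TGA ATC GTA TCG ACA ATA TGA TAT GGT GAC CCA TAA GGC GAG CTA AAA GAC GAT GGC ATA — no ATG→stop ORF.
Frame +2: GTA AGT TCT AAG AGG CCT ACG TTG AGA CTC GGT GAA TCG TAT CGA CAA TAT GAT ATG GTG ACC CAT AAG GCG AGC TAA AAG ACG ATG GCA TAG — ATG at 56, stop TAA at 77 → 24 nt; ATG at 86, stop TAG at 92 → 9 nt.
Frame +3: TAA GTT CTA AGA GGC CTA CGT TGA GAC TCG GTG AAT CGT ATC GAC AAT ATG ATA TGG TGA CCC ATA AGG CGA GCT AAA AGA CGA TGG CAT AGA — ATG at 51, stop TGA at 60 → 12 nt.
Frame -1: TCT ATG CCA TCG TCT TTT AGC TCG CCT TAT GGG TCA CCA TAT CAT ATT GTC GAT ACG ATT CAC CGA GTC TCA ACG TAG GCC TCT TAG AAC TTA — ATG at 4, stop TAG at 76 → 75 nt.
Frame -2: CTA TGC CAT CGT CTT TTA GCT CGC CTT ATG GGT CAC CAT ATC ATA TTG TCG ATA CGA TTC ACC GAG TCT CAA CGT AGG CCT CTT AGA ACT TAC — no ATG→stop ORF.
Frame -3: TAT GCC ATC GTC TTT TAG CTC GCC TTA TGG GTC ACC ATA TCA TAT TGT CGA TAC GAT TCA CCG AGT CTC AAC GTA GGC CTC TTA GAA CTT ACA — no ATG→stop ORF.
Forward-strand max 24 nt; reverse-strand max 75 nt. The reverse strand has the longer ORF.

reverse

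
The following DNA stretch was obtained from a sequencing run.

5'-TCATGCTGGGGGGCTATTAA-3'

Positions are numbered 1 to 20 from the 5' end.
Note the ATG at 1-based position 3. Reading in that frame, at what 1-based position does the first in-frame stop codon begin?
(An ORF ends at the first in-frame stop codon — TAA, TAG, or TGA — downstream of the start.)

18

Codons from position 3: ATG (3–5), CTG (6–8), GGG (9–11), GGC (12–14), TAT (15–17), TAA (18–20).
TAA is a stop codon; it begins at position 18.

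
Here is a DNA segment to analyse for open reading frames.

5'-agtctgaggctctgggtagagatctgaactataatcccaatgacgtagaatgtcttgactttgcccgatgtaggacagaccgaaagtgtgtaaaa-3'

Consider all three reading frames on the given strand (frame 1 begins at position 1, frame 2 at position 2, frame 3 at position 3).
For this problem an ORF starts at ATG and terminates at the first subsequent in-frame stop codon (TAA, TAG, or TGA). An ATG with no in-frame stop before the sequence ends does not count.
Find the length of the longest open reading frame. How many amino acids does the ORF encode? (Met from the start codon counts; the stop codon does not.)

2

Frame 1: AGT CTG AGG CTC TGG GTA GAG ATC TGA ACT ATA ATC CCA ATG ACG TAG AAT GTC TTG ACT TTG CCC GAT GTA GGA CAG ACC GAA AGT GTG TAA — ATG at 40, stop TAG at 46 → 9 nt.
Frame 2: GTC TGA GGC TCT GGG TAG AGA TCT GAA CTA TAA TCC CAA TGA CGT AGA ATG TCT TGA CTT TGC CCG ATG TAG GAC AGA CCG AAA GTG TGT AAA — ATG at 50, stop TGA at 56 → 9 nt; ATG at 68, stop TAG at 71 → 6 nt.
Frame 3: TCT GAG GCT CTG GGT AGA GAT CTG AAC TAT AAT CCC AAT GAC GTA GAA TGT CTT GAC TTT GCC CGA TGT AGG ACA GAC CGA AAG TGT GTA AAA — no ATG→stop ORF.
Longest: frame 1, positions 40–48, 9 nt = 3 codons = 2 aa. → 2 amino acids.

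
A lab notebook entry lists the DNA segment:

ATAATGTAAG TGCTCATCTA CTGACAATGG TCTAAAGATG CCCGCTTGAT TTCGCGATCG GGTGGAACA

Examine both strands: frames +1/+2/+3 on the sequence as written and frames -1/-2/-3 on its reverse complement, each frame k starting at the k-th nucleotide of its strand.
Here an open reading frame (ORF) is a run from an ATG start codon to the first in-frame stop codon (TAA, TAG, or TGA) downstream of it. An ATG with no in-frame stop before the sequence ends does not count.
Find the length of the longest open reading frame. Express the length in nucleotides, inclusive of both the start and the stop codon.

12

Reverse complement (5'→3'): TGTTCCACCCGATCGCGAAATCAAGCGGGCATCTTTAGACCATTGTCAGTAGATGAGCACTTACATTAT
Frame +1: ATA ATG TAA GTG CTC ATC TAC TGA CAA TGG TCT AAA GAT GCC CGC TTG ATT TCG CGA TCG GGT GGA ACA — ATG at 4, stop TAA at 7 → 6 nt.
Frame +2: TAA TGT AAG TGC TCA TCT ACT GAC AAT GGT CTA AAG ATG CCC GCT TGA TTT CGC GAT CGG GTG GAA — ATG at 38, stop TGA at 47 → 12 nt.
Frame +3: AAT GTA AGT GCT CAT CTA CTG ACA ATG GTC TAA AGA TGC CCG CTT GAT TTC GCG ATC GGG TGG AAC — ATG at 27, stop TAA at 33 → 9 nt.
Frame -1: TGT TCC ACC CGA TCG CGA AAT CAA GCG GGC ATC TTT AGA CCA TTG TCA GTA GAT GAG CAC TTA CAT TAT — no ATG→stop ORF.
Frame -2: GTT CCA CCC GAT CGC GAA ATC AAG CGG GCA TCT TTA GAC CAT TGT CAG TAG ATG AGC ACT TAC ATT — no ATG→stop ORF.
Frame -3: TTC CAC CCG ATC GCG AAA TCA AGC GGG CAT CTT TAG ACC ATT GTC AGT AGA TGA GCA CTT ACA TTA — no ATG→stop ORF.
Longest: frame +2, positions 38–49, 12 nt = 4 codons = 3 aa. → 12 nucleotides.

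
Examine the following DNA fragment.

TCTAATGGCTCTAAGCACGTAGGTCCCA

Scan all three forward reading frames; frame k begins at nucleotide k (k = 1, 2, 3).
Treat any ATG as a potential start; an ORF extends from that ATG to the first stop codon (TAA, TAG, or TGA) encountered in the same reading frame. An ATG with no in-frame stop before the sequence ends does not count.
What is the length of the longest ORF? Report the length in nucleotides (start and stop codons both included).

18

Frame 1: TCT AAT GGC TCT AAG CAC GTA GGT CCC — no ATG→stop ORF.
Frame 2: CTA ATG GCT CTA AGC ACG TAG GTC CCA — ATG at 5, stop TAG at 20 → 18 nt.
Frame 3: TAA TGG CTC TAA GCA CGT AGG TCC — no ATG→stop ORF.
Longest: frame 2, positions 5–22, 18 nt = 6 codons = 5 aa. → 18 nucleotides.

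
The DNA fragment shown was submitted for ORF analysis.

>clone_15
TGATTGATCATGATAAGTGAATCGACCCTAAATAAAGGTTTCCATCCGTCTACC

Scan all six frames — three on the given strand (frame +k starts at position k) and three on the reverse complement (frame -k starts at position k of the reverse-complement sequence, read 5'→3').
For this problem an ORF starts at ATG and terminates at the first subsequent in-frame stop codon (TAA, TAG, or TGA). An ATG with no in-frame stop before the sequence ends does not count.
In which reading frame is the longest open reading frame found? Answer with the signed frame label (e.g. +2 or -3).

Reverse complement (5'→3'): GGTAGACGGATGGAAACCTTTATTTAGGGTCGATTCACTTATCATGATCAATCA
Frame +1: TGA TTG ATC ATG ATA AGT GAA TCG ACC CTA AAT AAA GGT TTC CAT CCG TCT ACC — no ATG→stop ORF.
Frame +2: GAT TGA TCA TGA TAA GTG AAT CGA CCC TAA ATA AAG GTT TCC ATC CGT CTA — no ATG→stop ORF.
Frame +3: ATT GAT CAT GAT AAG TGA ATC GAC CCT AAA TAA AGG TTT CCA TCC GTC TAC — no ATG→stop ORF.
Frame -1: GGT AGA CGG ATG GAA ACC TTT ATT TAG GGT CGA TTC ACT TAT CAT GAT CAA TCA — ATG at 10, stop TAG at 25 → 18 nt.
Frame -2: GTA GAC GGA TGG AAA CCT TTA TTT AGG GTC GAT TCA CTT ATC ATG ATC AAT — no ATG→stop ORF.
Frame -3: TAG ACG GAT GGA AAC CTT TAT TTA GGG TCG ATT CAC TTA TCA TGA TCA ATC — no ATG→stop ORF.
Longest ORF is 18 nt in frame -1 (positions 10–27).

-1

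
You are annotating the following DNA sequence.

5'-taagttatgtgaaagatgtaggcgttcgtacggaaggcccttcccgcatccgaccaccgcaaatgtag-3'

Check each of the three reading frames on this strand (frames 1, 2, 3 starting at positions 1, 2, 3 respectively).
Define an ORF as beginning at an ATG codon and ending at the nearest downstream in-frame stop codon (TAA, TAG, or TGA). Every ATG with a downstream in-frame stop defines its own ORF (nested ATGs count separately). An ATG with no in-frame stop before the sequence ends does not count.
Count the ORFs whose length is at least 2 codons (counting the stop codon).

3

Frame 1: TAA GTT ATG TGA AAG ATG TAG GCG TTC GTA CGG AAG GCC CTT CCC GCA TCC GAC CAC CGC AAA TGT — ATG at 7, stop TGA at 10 → 6 nt; ATG at 16, stop TAG at 19 → 6 nt.
Frame 2: AAG TTA TGT GAA AGA TGT AGG CGT TCG TAC GGA AGG CCC TTC CCG CAT CCG ACC ACC GCA AAT GTA — no ATG→stop ORF.
Frame 3: AGT TAT GTG AAA GAT GTA GGC GTT CGT ACG GAA GGC CCT TCC CGC ATC CGA CCA CCG CAA ATG TAG — ATG at 63, stop TAG at 66 → 6 nt.
ORFs ≥ 2 codons: frame 1 7–12 (2 codons), frame 1 16–21 (2 codons), frame 3 63–68 (2 codons). Count = 3.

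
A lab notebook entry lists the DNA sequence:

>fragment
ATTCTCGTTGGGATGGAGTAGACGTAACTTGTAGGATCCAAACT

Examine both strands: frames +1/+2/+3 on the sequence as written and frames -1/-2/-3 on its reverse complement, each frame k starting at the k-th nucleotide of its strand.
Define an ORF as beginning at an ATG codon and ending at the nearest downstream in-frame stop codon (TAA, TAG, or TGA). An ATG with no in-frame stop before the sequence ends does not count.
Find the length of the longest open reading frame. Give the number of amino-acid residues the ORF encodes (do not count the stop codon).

2

Reverse complement (5'→3'): AGTTTGGATCCTACAAGTTACGTCTACTCCATCCCAACGAGAAT
Frame +1: ATT CTC GTT GGG ATG GAG TAG ACG TAA CTT GTA GGA TCC AAA — ATG at 13, stop TAG at 19 → 9 nt.
Frame +2: TTC TCG TTG GGA TGG AGT AGA CGT AAC TTG TAG GAT CCA AAC — no ATG→stop ORF.
Frame +3: TCT CGT TGG GAT GGA GTA GAC GTA ACT TGT AGG ATC CAA ACT — no ATG→stop ORF.
Frame -1: AGT TTG GAT CCT ACA AGT TAC GTC TAC TCC ATC CCA ACG AGA — no ATG→stop ORF.
Frame -2: GTT TGG ATC CTA CAA GTT ACG TCT ACT CCA TCC CAA CGA GAA — no ATG→stop ORF.
Frame -3: TTT GGA TCC TAC AAG TTA CGT CTA CTC CAT CCC AAC GAG AAT — no ATG→stop ORF.
Longest: frame +1, positions 13–21, 9 nt = 3 codons = 2 aa. → 2 amino acids.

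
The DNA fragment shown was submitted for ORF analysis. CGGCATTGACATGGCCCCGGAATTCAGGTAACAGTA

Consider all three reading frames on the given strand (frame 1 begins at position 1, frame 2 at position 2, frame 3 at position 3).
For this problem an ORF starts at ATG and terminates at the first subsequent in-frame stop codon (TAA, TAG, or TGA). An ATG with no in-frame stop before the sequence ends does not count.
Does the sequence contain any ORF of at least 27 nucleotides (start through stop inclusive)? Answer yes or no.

Frame 1: CGG CAT TGA CAT GGC CCC GGA ATT CAG GTA ACA GTA — no ATG→stop ORF.
Frame 2: GGC ATT GAC ATG GCC CCG GAA TTC AGG TAA CAG — ATG at 11, stop TAA at 29 → 21 nt.
Frame 3: GCA TTG ACA TGG CCC CGG AAT TCA GGT AAC AGT — no ATG→stop ORF.
Largest ORF found is 21 nucleotides < 27, so no.

no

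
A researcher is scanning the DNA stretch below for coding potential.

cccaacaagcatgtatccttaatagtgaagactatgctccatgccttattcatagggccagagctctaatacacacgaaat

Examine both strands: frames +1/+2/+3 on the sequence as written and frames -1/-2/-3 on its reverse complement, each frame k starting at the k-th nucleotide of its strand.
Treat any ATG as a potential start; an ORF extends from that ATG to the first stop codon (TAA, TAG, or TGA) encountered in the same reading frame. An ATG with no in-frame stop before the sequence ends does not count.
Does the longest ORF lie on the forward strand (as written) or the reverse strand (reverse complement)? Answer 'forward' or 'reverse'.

Reverse complement (5'→3'): ATTTCGTGTGTATTAGAGCTCTGGCCCTATGAATAAGGCATGGAGCATAGTCTTCACTATTAAGGATACATGCTTGTTGGG
Frame +1: CCC AAC AAG CAT GTA TCC TTA ATA GTG AAG ACT ATG CTC CAT GCC TTA TTC ATA GGG CCA GAG CTC TAA TAC ACA CGA AAT — ATG at 34, stop TAA at 67 → 36 nt.
Frame +2: CCA ACA AGC ATG TAT CCT TAA TAG TGA AGA CTA TGC TCC ATG CCT TAT TCA TAG GGC CAG AGC TCT AAT ACA CAC GAA — ATG at 11, stop TAA at 20 → 12 nt; ATG at 41, stop TAG at 53 → 15 nt.
Frame +3: CAA CAA GCA TGT ATC CTT AAT AGT GAA GAC TAT GCT CCA TGC CTT ATT CAT AGG GCC AGA GCT CTA ATA CAC ACG AAA — no ATG→stop ORF.
Frame -1: ATT TCG TGT GTA TTA GAG CTC TGG CCC TAT GAA TAA GGC ATG GAG CAT AGT CTT CAC TAT TAA GGA TAC ATG CTT GTT GGG — ATG at 40, stop TAA at 61 → 24 nt.
Frame -2: TTT CGT GTG TAT TAG AGC TCT GGC CCT ATG AAT AAG GCA TGG AGC ATA GTC TTC ACT ATT AAG GAT ACA TGC TTG TTG — no ATG→stop ORF.
Frame -3: TTC GTG TGT ATT AGA GCT CTG GCC CTA TGA ATA AGG CAT GGA GCA TAG TCT TCA CTA TTA AGG ATA CAT GCT TGT TGG — no ATG→stop ORF.
Forward-strand max 36 nt; reverse-strand max 24 nt. The forward strand has the longer ORF.

forward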